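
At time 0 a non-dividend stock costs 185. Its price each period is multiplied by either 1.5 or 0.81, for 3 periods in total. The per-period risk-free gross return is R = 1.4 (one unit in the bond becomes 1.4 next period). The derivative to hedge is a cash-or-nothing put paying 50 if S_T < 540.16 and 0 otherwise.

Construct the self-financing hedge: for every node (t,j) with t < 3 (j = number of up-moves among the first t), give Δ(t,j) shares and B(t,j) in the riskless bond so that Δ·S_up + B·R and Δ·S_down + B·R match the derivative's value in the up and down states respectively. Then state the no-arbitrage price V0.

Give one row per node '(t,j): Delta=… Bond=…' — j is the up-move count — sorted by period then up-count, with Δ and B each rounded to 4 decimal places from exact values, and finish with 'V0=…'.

No-arbitrage ⇒ martingale measure with p* = (R−d)/(u−d) = 0.8551.
Terminal values V(3,·): V(3,0)=50.0000, V(3,1)=50.0000, V(3,2)=50.0000, V(3,3)=0.0000
(2,0): S=121.3785. Δ = (V_up−V_dn)/(S_up−S_dn) = (50.0000−50.0000)/(182.0678−98.3166) = 0.0000. V = [p*·50.0000 + (1−p*)·50.0000]/1.4 = 35.7143. B = V − Δ·S = 35.7143.
(2,1): S=224.7750. Δ = (V_up−V_dn)/(S_up−S_dn) = (50.0000−50.0000)/(337.1625−182.0678) = 0.0000. V = [p*·50.0000 + (1−p*)·50.0000]/1.4 = 35.7143. B = V − Δ·S = 35.7143.
(2,2): S=416.2500. Δ = (V_up−V_dn)/(S_up−S_dn) = (0.0000−50.0000)/(624.3750−337.1625) = -0.1741. V = [p*·0.0000 + (1−p*)·50.0000]/1.4 = 5.1760. B = V − Δ·S = 77.6398.
(1,0): S=149.8500. Δ = (V_up−V_dn)/(S_up−S_dn) = (35.7143−35.7143)/(224.7750−121.3785) = 0.0000. V = [p*·35.7143 + (1−p*)·35.7143]/1.4 = 25.5102. B = V − Δ·S = 25.5102.
(1,1): S=277.5000. Δ = (V_up−V_dn)/(S_up−S_dn) = (5.1760−35.7143)/(416.2500−224.7750) = -0.1595. V = [p*·5.1760 + (1−p*)·35.7143]/1.4 = 6.8584. B = V − Δ·S = 51.1169.
(0,0): S=185.0000. Δ = (V_up−V_dn)/(S_up−S_dn) = (6.8584−25.5102)/(277.5000−149.8500) = -0.1461. V = [p*·6.8584 + (1−p*)·25.5102]/1.4 = 6.8297. B = V − Δ·S = 33.8612.
Check: Δ(0,0)·S0 + B(0,0) = 6.8297 = V0.

(0,0): Delta=-0.1461 Bond=33.8612
(1,0): Delta=0.0000 Bond=25.5102
(1,1): Delta=-0.1595 Bond=51.1169
(2,0): Delta=0.0000 Bond=35.7143
(2,1): Delta=0.0000 Bond=35.7143
(2,2): Delta=-0.1741 Bond=77.6398
V0=6.8297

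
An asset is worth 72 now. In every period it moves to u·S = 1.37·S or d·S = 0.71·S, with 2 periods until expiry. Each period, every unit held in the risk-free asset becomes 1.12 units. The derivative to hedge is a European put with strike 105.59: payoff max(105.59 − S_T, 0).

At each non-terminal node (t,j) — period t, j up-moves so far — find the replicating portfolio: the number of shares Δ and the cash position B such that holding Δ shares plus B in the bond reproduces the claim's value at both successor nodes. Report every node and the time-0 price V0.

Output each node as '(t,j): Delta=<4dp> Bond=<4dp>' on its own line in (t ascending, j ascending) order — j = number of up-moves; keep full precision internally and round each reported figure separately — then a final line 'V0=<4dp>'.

(0,0): Delta=-0.6551 Bond=68.4348
(1,0): Delta=-1.0000 Bond=94.2768
(1,1): Delta=-0.5461 Bond=65.8971
V0=21.2655

Under the risk-neutral measure, an up-move has probability p* = (R−d)/(u−d) = 0.6212 and values discount at R = 1.12.
At expiry t=2: V(2,0)=69.2948, V(2,1)=35.5556, V(2,2)=0.0000
Node (1,0) S=51.1200: V=(p*·35.5556+(1−p*)·69.2948)/1.12=43.1568; Δ=(35.5556−69.2948)/(70.0344−36.2952)=-1.0000; B=V−Δ·S=94.2768
Node (1,1) S=98.6400: V=(p*·0.0000+(1−p*)·35.5556)/1.12=12.0250; Δ=(0.0000−35.5556)/(135.1368−70.0344)=-0.5461; B=V−Δ·S=65.8971
Node (0,0) S=72.0000: V=(p*·12.0250+(1−p*)·43.1568)/1.12=21.2655; Δ=(12.0250−43.1568)/(98.6400−51.1200)=-0.6551; B=V−Δ·S=68.4348
Check: Δ(0,0)·S0 + B(0,0) = 21.2655 = V0.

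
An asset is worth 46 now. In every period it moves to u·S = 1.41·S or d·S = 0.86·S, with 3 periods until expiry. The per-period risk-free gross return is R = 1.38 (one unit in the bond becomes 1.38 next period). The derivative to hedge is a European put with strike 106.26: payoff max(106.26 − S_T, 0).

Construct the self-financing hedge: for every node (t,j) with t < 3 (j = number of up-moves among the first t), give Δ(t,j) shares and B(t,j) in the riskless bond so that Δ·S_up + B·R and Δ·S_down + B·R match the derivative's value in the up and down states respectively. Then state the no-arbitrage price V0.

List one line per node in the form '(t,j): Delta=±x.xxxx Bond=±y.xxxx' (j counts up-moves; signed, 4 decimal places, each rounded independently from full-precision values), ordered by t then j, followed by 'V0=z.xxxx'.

Risk-neutral probability p* = (R−d)/(u−d) = (1.38−0.86)/(1.41−0.86) = 0.9455.
Terminal payoffs: V(3,0)=77.0014, V(3,1)=58.2895, V(3,2)=27.6108, V(3,3)=0.0000
Node (2,0) S=34.0216: V=(p*·58.2895+(1−p*)·77.0014)/1.38=42.9784; Δ=(58.2895−77.0014)/(47.9705−29.2586)=-1.0000; B=V−Δ·S=77.0000
Node (2,1) S=55.7796: V=(p*·27.6108+(1−p*)·58.2895)/1.38=21.2204; Δ=(27.6108−58.2895)/(78.6492−47.9705)=-1.0000; B=V−Δ·S=77.0000
Node (2,2) S=91.4526: V=(p*·0.0000+(1−p*)·27.6108)/1.38=1.0913; Δ=(0.0000−27.6108)/(128.9482−78.6492)=-0.5489; B=V−Δ·S=51.2927
Node (1,0) S=39.5600: V=(p*·21.2204+(1−p*)·42.9784)/1.38=16.2371; Δ=(21.2204−42.9784)/(55.7796−34.0216)=-1.0000; B=V−Δ·S=55.7971
Node (1,1) S=64.8600: V=(p*·1.0913+(1−p*)·21.2204)/1.38=1.5864; Δ=(1.0913−21.2204)/(91.4526−55.7796)=-0.5643; B=V−Δ·S=38.1847
Node (0,0) S=46.0000: V=(p*·1.5864+(1−p*)·16.2371)/1.38=1.7287; Δ=(1.5864−16.2371)/(64.8600−39.5600)=-0.5791; B=V−Δ·S=28.3662
Self-financing check: at every node Δ·S+B equals the discounted successor values.

(0,0): Delta=-0.5791 Bond=28.3662
(1,0): Delta=-1.0000 Bond=55.7971
(1,1): Delta=-0.5643 Bond=38.1847
(2,0): Delta=-1.0000 Bond=77.0000
(2,1): Delta=-1.0000 Bond=77.0000
(2,2): Delta=-0.5489 Bond=51.2927
V0=1.7287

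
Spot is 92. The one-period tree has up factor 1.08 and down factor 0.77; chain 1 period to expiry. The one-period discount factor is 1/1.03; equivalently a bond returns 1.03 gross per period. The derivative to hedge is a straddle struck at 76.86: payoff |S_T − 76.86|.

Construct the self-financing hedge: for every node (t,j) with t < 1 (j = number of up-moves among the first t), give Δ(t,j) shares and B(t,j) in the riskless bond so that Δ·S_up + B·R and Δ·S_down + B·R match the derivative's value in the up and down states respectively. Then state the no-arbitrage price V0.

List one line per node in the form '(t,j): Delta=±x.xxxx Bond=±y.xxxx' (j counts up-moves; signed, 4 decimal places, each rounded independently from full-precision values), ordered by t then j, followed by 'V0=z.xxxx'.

(0,0): Delta=0.5778 Bond=-33.8973
V0=19.2640

Under the risk-neutral measure, an up-move has probability p* = (R−d)/(u−d) = 0.8387 and values discount at R = 1.03.
Terminal values V(1,·): V(1,0)=6.0200, V(1,1)=22.5000
Node (0,0) S=92.0000: V=(p*·22.5000+(1−p*)·6.0200)/1.03=19.2640; Δ=(22.5000−6.0200)/(99.3600−70.8400)=0.5778; B=V−Δ·S=-33.8973
Self-financing check: at every node Δ·S+B equals the discounted successor values.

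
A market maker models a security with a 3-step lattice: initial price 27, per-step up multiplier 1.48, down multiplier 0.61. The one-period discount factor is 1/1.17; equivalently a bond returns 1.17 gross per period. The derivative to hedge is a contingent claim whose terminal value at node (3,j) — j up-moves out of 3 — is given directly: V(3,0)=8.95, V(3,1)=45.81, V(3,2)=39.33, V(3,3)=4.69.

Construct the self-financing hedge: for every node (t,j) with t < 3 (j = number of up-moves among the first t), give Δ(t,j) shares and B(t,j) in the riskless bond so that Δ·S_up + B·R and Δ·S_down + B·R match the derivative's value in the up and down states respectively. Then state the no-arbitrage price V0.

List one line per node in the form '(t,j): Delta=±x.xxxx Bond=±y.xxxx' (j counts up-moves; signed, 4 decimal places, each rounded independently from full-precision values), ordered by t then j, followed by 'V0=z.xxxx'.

No-arbitrage ⇒ martingale measure with p* = (R−d)/(u−d) = 0.6437.
Terminal payoffs: V(3,0)=8.9500, V(3,1)=45.8100, V(3,2)=39.3300, V(3,3)=4.6900
  t=2,j=0: stock 10.0467 → up 14.8691 (V=45.8100), down 6.1285 (V=8.9500). Price 27.9282; hedge Δ=4.2171, bond B=-14.4396.
  t=2,j=1: stock 24.3756 → up 36.0759 (V=39.3300), down 14.8691 (V=45.8100). Price 35.5889; hedge Δ=-0.3056, bond B=43.0371.
  t=2,j=2: stock 59.1408 → up 87.5284 (V=4.6900), down 36.0759 (V=39.3300). Price 14.5581; hedge Δ=-0.6732, bond B=54.3742.
  t=1,j=0: stock 16.4700 → up 24.3756 (V=35.5889), down 10.0467 (V=27.9282). Price 28.0848; hedge Δ=0.5346, bond B=19.2794.
  t=1,j=1: stock 39.9600 → up 59.1408 (V=14.5581), down 24.3756 (V=35.5889). Price 18.8477; hedge Δ=-0.6049, bond B=43.0210.
  t=0,j=0: stock 27.0000 → up 39.9600 (V=18.8477), down 16.4700 (V=28.0848). Price 18.9223; hedge Δ=-0.3932, bond B=29.5396.
Self-financing check: at every node Δ·S+B equals the discounted successor values.

(0,0): Delta=-0.3932 Bond=29.5396
(1,0): Delta=0.5346 Bond=19.2794
(1,1): Delta=-0.6049 Bond=43.0210
(2,0): Delta=4.2171 Bond=-14.4396
(2,1): Delta=-0.3056 Bond=43.0371
(2,2): Delta=-0.6732 Bond=54.3742
V0=18.9223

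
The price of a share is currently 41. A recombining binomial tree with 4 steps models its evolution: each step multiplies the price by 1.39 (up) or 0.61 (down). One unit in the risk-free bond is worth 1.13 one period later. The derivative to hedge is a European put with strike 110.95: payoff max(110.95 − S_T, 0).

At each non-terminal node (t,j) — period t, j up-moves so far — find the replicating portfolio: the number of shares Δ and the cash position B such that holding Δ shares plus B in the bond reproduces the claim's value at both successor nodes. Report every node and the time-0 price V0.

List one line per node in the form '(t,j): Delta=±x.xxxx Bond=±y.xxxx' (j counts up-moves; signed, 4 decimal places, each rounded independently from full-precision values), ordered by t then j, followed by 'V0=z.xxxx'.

(0,0): Delta=-0.7296 Bond=62.0641
(1,0): Delta=-1.0000 Bond=76.8939
(1,1): Delta=-0.6703 Bond=66.7517
(2,0): Delta=-1.0000 Bond=86.8901
(2,1): Delta=-1.0000 Bond=86.8901
(2,2): Delta=-0.5980 Bond=69.6990
(3,0): Delta=-1.0000 Bond=98.1858
(3,1): Delta=-1.0000 Bond=98.1858
(3,2): Delta=-1.0000 Bond=98.1858
(3,3): Delta=-0.5098 Bond=69.0469
V0=32.1485

No-arbitrage ⇒ martingale measure with p* = (R−d)/(u−d) = 0.6667.
Terminal values V(4,·): V(4,0)=105.2732, V(4,1)=98.0144, V(4,2)=81.4737, V(4,3)=43.7827, V(4,4)=0.0000
  t=3,j=0: stock 9.3062 → up 12.9356 (V=98.0144), down 5.6768 (V=105.2732). Price 88.8796; hedge Δ=-1.0000, bond B=98.1858.
  t=3,j=1: stock 21.2060 → up 29.4763 (V=81.4737), down 12.9356 (V=98.0144). Price 76.9799; hedge Δ=-1.0000, bond B=98.1858.
  t=3,j=2: stock 48.3218 → up 67.1673 (V=43.7827), down 29.4763 (V=81.4737). Price 49.8640; hedge Δ=-1.0000, bond B=98.1858.
  t=3,j=3: stock 110.1104 → up 153.0534 (V=0.0000), down 67.1673 (V=43.7827). Price 12.9152; hedge Δ=-0.5098, bond B=69.0469.
  t=2,j=0: stock 15.2561 → up 21.2060 (V=76.9799), down 9.3062 (V=88.8796). Price 71.6340; hedge Δ=-1.0000, bond B=86.8901.
  t=2,j=1: stock 34.7639 → up 48.3218 (V=49.8640), down 21.2060 (V=76.9799). Price 52.1262; hedge Δ=-1.0000, bond B=86.8901.
  t=2,j=2: stock 79.2161 → up 110.1104 (V=12.9152), down 48.3218 (V=49.8640). Price 22.3288; hedge Δ=-0.5980, bond B=69.6990.
  t=1,j=0: stock 25.0100 → up 34.7639 (V=52.1262), down 15.2561 (V=71.6340). Price 51.8839; hedge Δ=-1.0000, bond B=76.8939.
  t=1,j=1: stock 56.9900 → up 79.2161 (V=22.3288), down 34.7639 (V=52.1262). Price 28.5498; hedge Δ=-0.6703, bond B=66.7517.
  t=0,j=0: stock 41.0000 → up 56.9900 (V=28.5498), down 25.0100 (V=51.8839). Price 32.1485; hedge Δ=-0.7296, bond B=62.0641.
Root portfolio cost Δ·41+B reproduces V0=32.1485.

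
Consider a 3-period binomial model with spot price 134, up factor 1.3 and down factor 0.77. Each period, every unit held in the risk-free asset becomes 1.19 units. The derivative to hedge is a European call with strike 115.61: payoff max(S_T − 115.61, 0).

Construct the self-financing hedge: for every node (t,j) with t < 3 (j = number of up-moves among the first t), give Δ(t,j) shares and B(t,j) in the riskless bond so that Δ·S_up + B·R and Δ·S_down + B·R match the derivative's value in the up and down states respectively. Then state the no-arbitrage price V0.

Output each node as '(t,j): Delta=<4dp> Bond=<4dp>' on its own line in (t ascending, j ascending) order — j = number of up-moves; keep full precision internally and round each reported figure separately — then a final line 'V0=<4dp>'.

The replicating-portfolio and risk-neutral prices coincide; use p* = (1.19−0.77)/(1.3−0.77) = 0.7925 for the latter.
At expiry t=3: V(3,0)=0.0000, V(3,1)=0.0000, V(3,2)=58.7642, V(3,3)=178.7880
(2,0): S=79.4486. Δ = (V_up−V_dn)/(S_up−S_dn) = (0.0000−0.0000)/(103.2832−61.1754) = 0.0000. V = [p*·0.0000 + (1−p*)·0.0000]/1.19 = 0.0000. B = V − Δ·S = 0.0000.
(2,1): S=134.1340. Δ = (V_up−V_dn)/(S_up−S_dn) = (58.7642−0.0000)/(174.3742−103.2832) = 0.8266. V = [p*·58.7642 + (1−p*)·0.0000]/1.19 = 39.1327. B = V − Δ·S = -71.7432.
(2,2): S=226.4600. Δ = (V_up−V_dn)/(S_up−S_dn) = (178.7880−58.7642)/(294.3980−174.3742) = 1.0000. V = [p*·178.7880 + (1−p*)·58.7642]/1.19 = 129.3087. B = V − Δ·S = -97.1513.
(1,0): S=103.1800. Δ = (V_up−V_dn)/(S_up−S_dn) = (39.1327−0.0000)/(134.1340−79.4486) = 0.7156. V = [p*·39.1327 + (1−p*)·0.0000]/1.19 = 26.0595. B = V − Δ·S = -47.7757.
(1,1): S=174.2000. Δ = (V_up−V_dn)/(S_up−S_dn) = (129.3087−39.1327)/(226.4600−134.1340) = 0.9767. V = [p*·129.3087 + (1−p*)·39.1327]/1.19 = 92.9353. B = V − Δ·S = -77.2083.
(0,0): S=134.0000. Δ = (V_up−V_dn)/(S_up−S_dn) = (92.9353−26.0595)/(174.2000−103.1800) = 0.9416. V = [p*·92.9353 + (1−p*)·26.0595]/1.19 = 66.4331. B = V − Δ·S = -59.7476.
Root portfolio cost Δ·134+B reproduces V0=66.4331.

(0,0): Delta=0.9416 Bond=-59.7476
(1,0): Delta=0.7156 Bond=-47.7757
(1,1): Delta=0.9767 Bond=-77.2083
(2,0): Delta=0.0000 Bond=0.0000
(2,1): Delta=0.8266 Bond=-71.7432
(2,2): Delta=1.0000 Bond=-97.1513
V0=66.4331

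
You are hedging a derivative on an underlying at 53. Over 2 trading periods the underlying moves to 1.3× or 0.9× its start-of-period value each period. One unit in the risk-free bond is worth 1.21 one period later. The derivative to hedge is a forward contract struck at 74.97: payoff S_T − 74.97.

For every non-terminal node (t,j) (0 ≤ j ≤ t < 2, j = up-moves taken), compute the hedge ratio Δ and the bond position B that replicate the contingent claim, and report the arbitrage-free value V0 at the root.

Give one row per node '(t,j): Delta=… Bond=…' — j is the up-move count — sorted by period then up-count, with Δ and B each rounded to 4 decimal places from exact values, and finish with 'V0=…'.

No-arbitrage ⇒ martingale measure with p* = (R−d)/(u−d) = 0.7750.
At expiry t=2: V(2,0)=-32.0400, V(2,1)=-12.9600, V(2,2)=14.6000
  t=1,j=0: stock 47.7000 → up 62.0100 (V=-12.9600), down 42.9300 (V=-32.0400). Price -14.2587; hedge Δ=1.0000, bond B=-61.9587.
  t=1,j=1: stock 68.9000 → up 89.5700 (V=14.6000), down 62.0100 (V=-12.9600). Price 6.9413; hedge Δ=1.0000, bond B=-61.9587.
  t=0,j=0: stock 53.0000 → up 68.9000 (V=6.9413), down 47.7000 (V=-14.2587). Price 1.7945; hedge Δ=1.0000, bond B=-51.2055.
Check: Δ(0,0)·S0 + B(0,0) = 1.7945 = V0.

(0,0): Delta=1.0000 Bond=-51.2055
(1,0): Delta=1.0000 Bond=-61.9587
(1,1): Delta=1.0000 Bond=-61.9587
V0=1.7945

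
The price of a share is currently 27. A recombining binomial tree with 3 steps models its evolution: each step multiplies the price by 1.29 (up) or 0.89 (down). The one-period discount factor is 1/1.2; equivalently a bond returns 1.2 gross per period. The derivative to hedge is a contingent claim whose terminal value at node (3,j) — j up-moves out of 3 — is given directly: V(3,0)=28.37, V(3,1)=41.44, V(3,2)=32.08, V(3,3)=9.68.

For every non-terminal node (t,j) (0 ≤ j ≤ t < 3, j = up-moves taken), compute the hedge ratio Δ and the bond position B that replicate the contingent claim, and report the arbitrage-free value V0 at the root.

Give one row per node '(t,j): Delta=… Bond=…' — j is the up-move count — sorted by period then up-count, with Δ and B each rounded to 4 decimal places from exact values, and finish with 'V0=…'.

Under the risk-neutral measure, an up-move has probability p* = (R−d)/(u−d) = 0.7750 and values discount at R = 1.2.
At expiry t=3: V(3,0)=28.3700, V(3,1)=41.4400, V(3,2)=32.0800, V(3,3)=9.6800
  t=2,j=0: stock 21.3867 → up 27.5888 (V=41.4400), down 19.0342 (V=28.3700). Price 32.0827; hedge Δ=1.5278, bond B=-0.5923.
  t=2,j=1: stock 30.9987 → up 39.9883 (V=32.0800), down 27.5888 (V=41.4400). Price 28.4883; hedge Δ=-0.7549, bond B=51.8883.
  t=2,j=2: stock 44.9307 → up 57.9606 (V=9.6800), down 39.9883 (V=32.0800). Price 12.2667; hedge Δ=-1.2464, bond B=68.2667.
  t=1,j=0: stock 24.0300 → up 30.9987 (V=28.4883), down 21.3867 (V=32.0827). Price 24.4142; hedge Δ=-0.3739, bond B=33.4002.
  t=1,j=1: stock 34.8300 → up 44.9307 (V=12.2667), down 30.9987 (V=28.4883). Price 13.2638; hedge Δ=-1.1643, bond B=53.8180.
  t=0,j=0: stock 27.0000 → up 34.8300 (V=13.2638), down 24.0300 (V=24.4142). Price 13.1439; hedge Δ=-1.0324, bond B=41.0200.
Check: Δ(0,0)·S0 + B(0,0) = 13.1439 = V0.

(0,0): Delta=-1.0324 Bond=41.0200
(1,0): Delta=-0.3739 Bond=33.4002
(1,1): Delta=-1.1643 Bond=53.8180
(2,0): Delta=1.5278 Bond=-0.5923
(2,1): Delta=-0.7549 Bond=51.8883
(2,2): Delta=-1.2464 Bond=68.2667
V0=13.1439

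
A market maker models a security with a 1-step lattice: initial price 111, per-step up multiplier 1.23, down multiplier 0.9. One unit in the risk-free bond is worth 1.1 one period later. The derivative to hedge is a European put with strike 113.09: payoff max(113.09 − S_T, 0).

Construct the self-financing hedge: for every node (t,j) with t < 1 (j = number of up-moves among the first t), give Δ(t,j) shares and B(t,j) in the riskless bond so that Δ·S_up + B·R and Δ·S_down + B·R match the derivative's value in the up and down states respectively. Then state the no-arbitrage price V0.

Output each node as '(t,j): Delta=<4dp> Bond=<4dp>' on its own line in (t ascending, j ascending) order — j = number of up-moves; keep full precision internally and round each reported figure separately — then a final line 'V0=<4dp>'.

(0,0): Delta=-0.3601 Bond=44.6934
V0=4.7237

No-arbitrage ⇒ martingale measure with p* = (R−d)/(u−d) = 0.6061.
At expiry t=1: V(1,0)=13.1900, V(1,1)=0.0000
Node (0,0) S=111.0000: V=(p*·0.0000+(1−p*)·13.1900)/1.1=4.7237; Δ=(0.0000−13.1900)/(136.5300−99.9000)=-0.3601; B=V−Δ·S=44.6934
Self-financing check: at every node Δ·S+B equals the discounted successor values.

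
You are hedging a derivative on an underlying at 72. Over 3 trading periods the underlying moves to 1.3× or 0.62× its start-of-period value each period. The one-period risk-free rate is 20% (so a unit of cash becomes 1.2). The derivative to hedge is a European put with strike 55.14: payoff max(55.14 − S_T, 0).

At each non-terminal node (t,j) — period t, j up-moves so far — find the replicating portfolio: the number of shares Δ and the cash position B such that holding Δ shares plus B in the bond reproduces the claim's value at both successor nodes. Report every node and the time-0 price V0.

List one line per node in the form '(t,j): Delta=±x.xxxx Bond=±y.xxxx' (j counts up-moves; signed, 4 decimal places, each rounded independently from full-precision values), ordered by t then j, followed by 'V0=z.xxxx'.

The replicating-portfolio and risk-neutral prices coincide; use p* = (1.2−0.62)/(1.3−0.62) = 0.8529 for the latter.
Payoff layer (t=3): V(3,0)=37.9804, V(3,1)=19.1602, V(3,2)=0.0000, V(3,3)=0.0000
Node (2,0) S=27.6768: V=(p*·19.1602+(1−p*)·37.9804)/1.2=18.2732; Δ=(19.1602−37.9804)/(35.9798−17.1596)=-1.0000; B=V−Δ·S=45.9500
Node (2,1) S=58.0320: V=(p*·0.0000+(1−p*)·19.1602)/1.2=2.3481; Δ=(0.0000−19.1602)/(75.4416−35.9798)=-0.4855; B=V−Δ·S=30.5248
Node (2,2) S=121.6800: V=(p*·0.0000+(1−p*)·0.0000)/1.2=0.0000; Δ=(0.0000−0.0000)/(158.1840−75.4416)=0.0000; B=V−Δ·S=0.0000
Node (1,0) S=44.6400: V=(p*·2.3481+(1−p*)·18.2732)/1.2=3.9083; Δ=(2.3481−18.2732)/(58.0320−27.6768)=-0.5246; B=V−Δ·S=27.3277
Node (1,1) S=93.6000: V=(p*·0.0000+(1−p*)·2.3481)/1.2=0.2878; Δ=(0.0000−2.3481)/(121.6800−58.0320)=-0.0369; B=V−Δ·S=3.7408
Node (0,0) S=72.0000: V=(p*·0.2878+(1−p*)·3.9083)/1.2=0.6835; Δ=(0.2878−3.9083)/(93.6000−44.6400)=-0.0739; B=V−Δ·S=6.0079
The time-0 hedge costs 0.6835, which is the no-arbitrage price.

(0,0): Delta=-0.0739 Bond=6.0079
(1,0): Delta=-0.5246 Bond=27.3277
(1,1): Delta=-0.0369 Bond=3.7408
(2,0): Delta=-1.0000 Bond=45.9500
(2,1): Delta=-0.4855 Bond=30.5248
(2,2): Delta=0.0000 Bond=0.0000
V0=0.6835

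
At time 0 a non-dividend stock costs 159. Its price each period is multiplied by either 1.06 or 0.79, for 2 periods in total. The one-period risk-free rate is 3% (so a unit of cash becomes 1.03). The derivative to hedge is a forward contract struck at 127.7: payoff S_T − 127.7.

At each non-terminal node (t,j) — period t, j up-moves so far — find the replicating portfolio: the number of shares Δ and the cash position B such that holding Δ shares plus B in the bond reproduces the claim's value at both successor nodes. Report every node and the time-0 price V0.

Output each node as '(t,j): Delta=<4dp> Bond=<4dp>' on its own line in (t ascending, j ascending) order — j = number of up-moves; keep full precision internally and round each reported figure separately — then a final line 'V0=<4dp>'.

(0,0): Delta=1.0000 Bond=-120.3695
(1,0): Delta=1.0000 Bond=-123.9806
(1,1): Delta=1.0000 Bond=-123.9806
V0=38.6305

Risk-neutral probability p* = (R−d)/(u−d) = (1.03−0.79)/(1.06−0.79) = 0.8889.
At expiry t=2: V(2,0)=-28.4681, V(2,1)=5.4466, V(2,2)=50.9524
Node (1,0) S=125.6100: V=(p*·5.4466+(1−p*)·-28.4681)/1.03=1.6294; Δ=(5.4466−-28.4681)/(133.1466−99.2319)=1.0000; B=V−Δ·S=-123.9806
Node (1,1) S=168.5400: V=(p*·50.9524+(1−p*)·5.4466)/1.03=44.5594; Δ=(50.9524−5.4466)/(178.6524−133.1466)=1.0000; B=V−Δ·S=-123.9806
Node (0,0) S=159.0000: V=(p*·44.5594+(1−p*)·1.6294)/1.03=38.6305; Δ=(44.5594−1.6294)/(168.5400−125.6100)=1.0000; B=V−Δ·S=-120.3695
The time-0 hedge costs 38.6305, which is the no-arbitrage price.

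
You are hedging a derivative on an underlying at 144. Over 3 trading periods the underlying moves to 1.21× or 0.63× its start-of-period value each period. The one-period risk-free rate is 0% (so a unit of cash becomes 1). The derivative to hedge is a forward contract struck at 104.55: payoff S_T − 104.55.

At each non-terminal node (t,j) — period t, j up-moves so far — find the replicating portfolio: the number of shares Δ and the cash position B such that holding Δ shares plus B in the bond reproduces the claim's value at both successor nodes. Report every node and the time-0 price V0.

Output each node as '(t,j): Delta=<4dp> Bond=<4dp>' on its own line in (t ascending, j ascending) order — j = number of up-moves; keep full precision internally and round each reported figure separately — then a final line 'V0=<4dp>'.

(0,0): Delta=1.0000 Bond=-104.5500
(1,0): Delta=1.0000 Bond=-104.5500
(1,1): Delta=1.0000 Bond=-104.5500
(2,0): Delta=1.0000 Bond=-104.5500
(2,1): Delta=1.0000 Bond=-104.5500
(2,2): Delta=1.0000 Bond=-104.5500
V0=39.4500

Risk-neutral probability p* = (R−d)/(u−d) = (1−0.63)/(1.21−0.63) = 0.6379.
At expiry t=3: V(3,0)=-68.5432, V(3,1)=-35.3941, V(3,2)=28.2732, V(3,3)=150.5548
(2,0): S=57.1536. Δ = (V_up−V_dn)/(S_up−S_dn) = (-35.3941−-68.5432)/(69.1559−36.0068) = 1.0000. V = [p*·-35.3941 + (1−p*)·-68.5432]/1 = -47.3964. B = V − Δ·S = -104.5500.
(2,1): S=109.7712. Δ = (V_up−V_dn)/(S_up−S_dn) = (28.2732−-35.3941)/(132.8232−69.1559) = 1.0000. V = [p*·28.2732 + (1−p*)·-35.3941]/1 = 5.2212. B = V − Δ·S = -104.5500.
(2,2): S=210.8304. Δ = (V_up−V_dn)/(S_up−S_dn) = (150.5548−28.2732)/(255.1048−132.8232) = 1.0000. V = [p*·150.5548 + (1−p*)·28.2732]/1 = 106.2804. B = V − Δ·S = -104.5500.
(1,0): S=90.7200. Δ = (V_up−V_dn)/(S_up−S_dn) = (5.2212−-47.3964)/(109.7712−57.1536) = 1.0000. V = [p*·5.2212 + (1−p*)·-47.3964]/1 = -13.8300. B = V − Δ·S = -104.5500.
(1,1): S=174.2400. Δ = (V_up−V_dn)/(S_up−S_dn) = (106.2804−5.2212)/(210.8304−109.7712) = 1.0000. V = [p*·106.2804 + (1−p*)·5.2212]/1 = 69.6900. B = V − Δ·S = -104.5500.
(0,0): S=144.0000. Δ = (V_up−V_dn)/(S_up−S_dn) = (69.6900−-13.8300)/(174.2400−90.7200) = 1.0000. V = [p*·69.6900 + (1−p*)·-13.8300]/1 = 39.4500. B = V − Δ·S = -104.5500.
Each (Δ,B) replicates both successor values, so the strategy is self-financing and V0 is arbitrage-free.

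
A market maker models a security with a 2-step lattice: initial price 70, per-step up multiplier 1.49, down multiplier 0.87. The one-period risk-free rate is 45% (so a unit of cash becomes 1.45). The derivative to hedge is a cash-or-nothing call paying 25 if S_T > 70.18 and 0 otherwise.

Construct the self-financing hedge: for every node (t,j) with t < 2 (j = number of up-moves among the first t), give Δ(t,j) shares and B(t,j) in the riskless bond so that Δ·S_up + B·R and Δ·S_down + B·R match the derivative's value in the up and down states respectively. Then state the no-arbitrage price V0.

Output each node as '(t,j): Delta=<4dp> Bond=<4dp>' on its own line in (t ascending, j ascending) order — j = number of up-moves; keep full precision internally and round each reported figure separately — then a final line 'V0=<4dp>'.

Risk-neutral probability p* = (R−d)/(u−d) = (1.45−0.87)/(1.49−0.87) = 0.9355.
Terminal values V(2,·): V(2,0)=0.0000, V(2,1)=25.0000, V(2,2)=25.0000
(1,0): S=60.9000. Δ = (V_up−V_dn)/(S_up−S_dn) = (25.0000−0.0000)/(90.7410−52.9830) = 0.6621. V = [p*·25.0000 + (1−p*)·0.0000]/1.45 = 16.1290. B = V − Δ·S = -24.1935.
(1,1): S=104.3000. Δ = (V_up−V_dn)/(S_up−S_dn) = (25.0000−25.0000)/(155.4070−90.7410) = 0.0000. V = [p*·25.0000 + (1−p*)·25.0000]/1.45 = 17.2414. B = V − Δ·S = 17.2414.
(0,0): S=70.0000. Δ = (V_up−V_dn)/(S_up−S_dn) = (17.2414−16.1290)/(104.3000−60.9000) = 0.0256. V = [p*·17.2414 + (1−p*)·16.1290]/1.45 = 11.8411. B = V − Δ·S = 10.0470.
Each (Δ,B) replicates both successor values, so the strategy is self-financing and V0 is arbitrage-free.

(0,0): Delta=0.0256 Bond=10.0470
(1,0): Delta=0.6621 Bond=-24.1935
(1,1): Delta=0.0000 Bond=17.2414
V0=11.8411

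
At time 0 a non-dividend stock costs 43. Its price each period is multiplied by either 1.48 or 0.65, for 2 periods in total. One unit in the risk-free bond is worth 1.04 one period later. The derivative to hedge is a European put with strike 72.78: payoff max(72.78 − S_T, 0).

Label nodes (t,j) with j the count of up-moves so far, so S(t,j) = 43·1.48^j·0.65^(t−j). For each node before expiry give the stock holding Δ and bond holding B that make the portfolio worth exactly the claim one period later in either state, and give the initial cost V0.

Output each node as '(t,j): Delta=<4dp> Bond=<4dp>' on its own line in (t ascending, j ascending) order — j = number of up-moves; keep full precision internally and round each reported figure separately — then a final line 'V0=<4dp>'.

Since d<R<u, set p* = (R−d)/(u−d) = 0.4699; price each node as the discounted p*-expectation of its children.
Payoff layer (t=2): V(2,0)=54.6125, V(2,1)=31.4140, V(2,2)=0.0000
(1,0): S=27.9500. Δ = (V_up−V_dn)/(S_up−S_dn) = (31.4140−54.6125)/(41.3660−18.1675) = -1.0000. V = [p*·31.4140 + (1−p*)·54.6125]/1.04 = 42.0308. B = V − Δ·S = 69.9808.
(1,1): S=63.6400. Δ = (V_up−V_dn)/(S_up−S_dn) = (0.0000−31.4140)/(94.1872−41.3660) = -0.5947. V = [p*·0.0000 + (1−p*)·31.4140]/1.04 = 16.0127. B = V − Δ·S = 53.8609.
(0,0): S=43.0000. Δ = (V_up−V_dn)/(S_up−S_dn) = (16.0127−42.0308)/(63.6400−27.9500) = -0.7290. V = [p*·16.0127 + (1−p*)·42.0308]/1.04 = 28.6590. B = V − Δ·S = 60.0061.
Check: Δ(0,0)·S0 + B(0,0) = 28.6590 = V0.

(0,0): Delta=-0.7290 Bond=60.0061
(1,0): Delta=-1.0000 Bond=69.9808
(1,1): Delta=-0.5947 Bond=53.8609
V0=28.6590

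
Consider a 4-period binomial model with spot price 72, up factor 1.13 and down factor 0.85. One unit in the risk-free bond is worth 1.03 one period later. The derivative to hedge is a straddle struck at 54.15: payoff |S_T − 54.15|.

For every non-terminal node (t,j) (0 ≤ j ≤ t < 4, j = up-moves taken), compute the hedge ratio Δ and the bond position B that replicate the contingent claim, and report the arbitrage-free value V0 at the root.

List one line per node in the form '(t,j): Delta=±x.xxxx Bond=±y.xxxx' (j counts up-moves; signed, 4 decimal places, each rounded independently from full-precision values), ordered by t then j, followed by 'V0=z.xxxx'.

(0,0): Delta=0.8553 Bond=-36.3459
(1,0): Delta=0.6149 Bond=-22.7196
(1,1): Delta=0.9558 Bond=-45.6122
(2,0): Delta=0.0519 Bond=5.8842
(2,1): Delta=0.8501 Bond=-39.6708
(2,2): Delta=1.0000 Bond=-51.0416
(3,0): Delta=-1.0000 Bond=52.5728
(3,1): Delta=0.4915 Bond=-19.7794
(3,2): Delta=1.0000 Bond=-52.5728
(3,3): Delta=1.0000 Bond=-52.5728
V0=25.2384

The replicating-portfolio and risk-neutral prices coincide; use p* = (1.03−0.85)/(1.13−0.85) = 0.6429 for the latter.
Payoff layer (t=4): V(4,0)=16.5656, V(4,1)=4.1848, V(4,2)=12.2743, V(4,3)=34.1553, V(4,4)=63.2441
(3,0): S=44.2170. Δ = (V_up−V_dn)/(S_up−S_dn) = (4.1848−16.5656)/(49.9652−37.5844) = -1.0000. V = [p*·4.1848 + (1−p*)·16.5656]/1.03 = 8.3558. B = V − Δ·S = 52.5728.
(3,1): S=58.7826. Δ = (V_up−V_dn)/(S_up−S_dn) = (12.2743−4.1848)/(66.4243−49.9652) = 0.4915. V = [p*·12.2743 + (1−p*)·4.1848]/1.03 = 9.1119. B = V − Δ·S = -19.7794.
(3,2): S=78.1463. Δ = (V_up−V_dn)/(S_up−S_dn) = (34.1553−12.2743)/(88.3053−66.4243) = 1.0000. V = [p*·34.1553 + (1−p*)·12.2743]/1.03 = 25.5735. B = V − Δ·S = -52.5728.
(3,3): S=103.8886. Δ = (V_up−V_dn)/(S_up−S_dn) = (63.2441−34.1553)/(117.3941−88.3053) = 1.0000. V = [p*·63.2441 + (1−p*)·34.1553]/1.03 = 51.3158. B = V − Δ·S = -52.5728.
(2,0): S=52.0200. Δ = (V_up−V_dn)/(S_up−S_dn) = (9.1119−8.3558)/(58.7826−44.2170) = 0.0519. V = [p*·9.1119 + (1−p*)·8.3558]/1.03 = 8.5843. B = V − Δ·S = 5.8842.
(2,1): S=69.1560. Δ = (V_up−V_dn)/(S_up−S_dn) = (25.5735−9.1119)/(78.1463−58.7826) = 0.8501. V = [p*·25.5735 + (1−p*)·9.1119]/1.03 = 19.1207. B = V − Δ·S = -39.6708.
(2,2): S=91.9368. Δ = (V_up−V_dn)/(S_up−S_dn) = (51.3158−25.5735)/(103.8886−78.1463) = 1.0000. V = [p*·51.3158 + (1−p*)·25.5735]/1.03 = 40.8952. B = V − Δ·S = -51.0416.
(1,0): S=61.2000. Δ = (V_up−V_dn)/(S_up−S_dn) = (19.1207−8.5843)/(69.1560−52.0200) = 0.6149. V = [p*·19.1207 + (1−p*)·8.5843]/1.03 = 14.9104. B = V − Δ·S = -22.7196.
(1,1): S=81.3600. Δ = (V_up−V_dn)/(S_up−S_dn) = (40.8952−19.1207)/(91.9368−69.1560) = 0.9558. V = [p*·40.8952 + (1−p*)·19.1207]/1.03 = 32.1540. B = V − Δ·S = -45.6122.
(0,0): S=72.0000. Δ = (V_up−V_dn)/(S_up−S_dn) = (32.1540−14.9104)/(81.3600−61.2000) = 0.8553. V = [p*·32.1540 + (1−p*)·14.9104]/1.03 = 25.2384. B = V − Δ·S = -36.3459.
Check: Δ(0,0)·S0 + B(0,0) = 25.2384 = V0.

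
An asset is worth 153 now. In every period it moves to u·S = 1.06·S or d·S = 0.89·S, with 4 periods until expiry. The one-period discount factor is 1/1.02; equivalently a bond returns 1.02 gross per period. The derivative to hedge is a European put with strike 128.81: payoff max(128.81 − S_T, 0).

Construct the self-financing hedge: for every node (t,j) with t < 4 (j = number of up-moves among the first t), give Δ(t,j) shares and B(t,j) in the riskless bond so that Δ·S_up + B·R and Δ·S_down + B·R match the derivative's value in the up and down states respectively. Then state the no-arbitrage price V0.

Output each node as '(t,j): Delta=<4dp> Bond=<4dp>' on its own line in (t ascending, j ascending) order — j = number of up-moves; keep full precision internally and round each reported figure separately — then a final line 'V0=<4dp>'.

(0,0): Delta=-0.0753 Bond=12.1429
(1,0): Delta=-0.2585 Bond=37.3329
(1,1): Delta=-0.0279 Bond=4.7097
(2,0): Delta=-0.7322 Bond=95.4848
(2,1): Delta=-0.1361 Bond=20.4164
(2,2): Delta=0.0000 Bond=0.0000
(3,0): Delta=-1.0000 Bond=126.2843
(3,1): Delta=-0.6630 Bond=88.5053
(3,2): Delta=0.0000 Bond=0.0000
(3,3): Delta=0.0000 Bond=0.0000
V0=0.6259

Risk-neutral probability p* = (R−d)/(u−d) = (1.02−0.89)/(1.06−0.89) = 0.7647.
Terminal values V(4,·): V(4,0)=32.8144, V(4,1)=14.4781, V(4,2)=0.0000, V(4,3)=0.0000, V(4,4)=0.0000
  t=3,j=0: stock 107.8603 → up 114.3319 (V=14.4781), down 95.9956 (V=32.8144). Price 18.4241; hedge Δ=-1.0000, bond B=126.2843.
  t=3,j=1: stock 128.4628 → up 136.1705 (V=0.0000), down 114.3319 (V=14.4781). Price 3.3398; hedge Δ=-0.6630, bond B=88.5053.
  t=3,j=2: stock 153.0006 → up 162.1806 (V=0.0000), down 136.1705 (V=0.0000). Price 0.0000; hedge Δ=0.0000, bond B=0.0000.
  t=3,j=3: stock 182.2254 → up 193.1590 (V=0.0000), down 162.1806 (V=0.0000). Price 0.0000; hedge Δ=0.0000, bond B=0.0000.
  t=2,j=0: stock 121.1913 → up 128.4628 (V=3.3398), down 107.8603 (V=18.4241). Price 6.7540; hedge Δ=-0.7322, bond B=95.4848.
  t=2,j=1: stock 144.3402 → up 153.0006 (V=0.0000), down 128.4628 (V=3.3398). Price 0.7704; hedge Δ=-0.1361, bond B=20.4164.
  t=2,j=2: stock 171.9108 → up 182.2254 (V=0.0000), down 153.0006 (V=0.0000). Price 0.0000; hedge Δ=0.0000, bond B=0.0000.
  t=1,j=0: stock 136.1700 → up 144.3402 (V=0.7704), down 121.1913 (V=6.7540). Price 2.1356; hedge Δ=-0.2585, bond B=37.3329.
  t=1,j=1: stock 162.1800 → up 171.9108 (V=0.0000), down 144.3402 (V=0.7704). Price 0.1777; hedge Δ=-0.0279, bond B=4.7097.
  t=0,j=0: stock 153.0000 → up 162.1800 (V=0.1777), down 136.1700 (V=2.1356). Price 0.6259; hedge Δ=-0.0753, bond B=12.1429.
Each (Δ,B) replicates both successor values, so the strategy is self-financing and V0 is arbitrage-free.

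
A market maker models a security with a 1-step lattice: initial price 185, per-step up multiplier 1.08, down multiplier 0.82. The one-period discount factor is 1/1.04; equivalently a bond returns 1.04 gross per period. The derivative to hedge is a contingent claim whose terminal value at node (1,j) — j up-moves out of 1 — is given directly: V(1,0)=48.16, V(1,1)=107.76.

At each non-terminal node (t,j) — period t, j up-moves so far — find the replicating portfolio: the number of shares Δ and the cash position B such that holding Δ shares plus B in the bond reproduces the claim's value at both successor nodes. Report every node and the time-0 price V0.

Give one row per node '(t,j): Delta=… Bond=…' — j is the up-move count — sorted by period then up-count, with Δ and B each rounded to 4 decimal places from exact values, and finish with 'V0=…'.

(0,0): Delta=1.2391 Bond=-134.4320
V0=94.7988

The replicating-portfolio and risk-neutral prices coincide; use p* = (1.04−0.82)/(1.08−0.82) = 0.8462 for the latter.
At expiry t=1: V(1,0)=48.1600, V(1,1)=107.7600
(0,0): S=185.0000. Δ = (V_up−V_dn)/(S_up−S_dn) = (107.7600−48.1600)/(199.8000−151.7000) = 1.2391. V = [p*·107.7600 + (1−p*)·48.1600]/1.04 = 94.7988. B = V − Δ·S = -134.4320.
Check: Δ(0,0)·S0 + B(0,0) = 94.7988 = V0.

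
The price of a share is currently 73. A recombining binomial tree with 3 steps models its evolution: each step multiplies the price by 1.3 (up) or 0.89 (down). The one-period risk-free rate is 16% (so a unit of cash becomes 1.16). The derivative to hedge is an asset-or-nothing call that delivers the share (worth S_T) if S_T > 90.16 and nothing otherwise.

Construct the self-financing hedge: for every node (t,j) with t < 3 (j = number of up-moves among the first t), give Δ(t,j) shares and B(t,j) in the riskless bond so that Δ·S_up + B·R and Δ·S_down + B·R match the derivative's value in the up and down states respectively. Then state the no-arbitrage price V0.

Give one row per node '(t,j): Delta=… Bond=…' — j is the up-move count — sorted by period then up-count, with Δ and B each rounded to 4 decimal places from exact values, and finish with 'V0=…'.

(0,0): Delta=1.7708 Bond=-68.6730
(1,0): Delta=2.3400 Bond=-116.6459
(1,1): Delta=1.5687 Bond=-60.4831
(2,0): Delta=0.0000 Bond=0.0000
(2,1): Delta=3.1707 Bond=-205.4697
(2,2): Delta=1.0000 Bond=0.0000
V0=60.5940

The replicating-portfolio and risk-neutral prices coincide; use p* = (1.16−0.89)/(1.3−0.89) = 0.6585 for the latter.
Terminal payoffs: V(3,0)=0.0000, V(3,1)=0.0000, V(3,2)=109.7993, V(3,3)=160.3810
Node (2,0) S=57.8233: V=(p*·0.0000+(1−p*)·0.0000)/1.16=0.0000; Δ=(0.0000−0.0000)/(75.1703−51.4627)=0.0000; B=V−Δ·S=0.0000
Node (2,1) S=84.4610: V=(p*·109.7993+(1−p*)·0.0000)/1.16=62.3335; Δ=(109.7993−0.0000)/(109.7993−75.1703)=3.1707; B=V−Δ·S=-205.4697
Node (2,2) S=123.3700: V=(p*·160.3810+(1−p*)·109.7993)/1.16=123.3700; Δ=(160.3810−109.7993)/(160.3810−109.7993)=1.0000; B=V−Δ·S=0.0000
Node (1,0) S=64.9700: V=(p*·62.3335+(1−p*)·0.0000)/1.16=35.3870; Δ=(62.3335−0.0000)/(84.4610−57.8233)=2.3400; B=V−Δ·S=-116.6459
Node (1,1) S=94.9000: V=(p*·123.3700+(1−p*)·62.3335)/1.16=88.3864; Δ=(123.3700−62.3335)/(123.3700−84.4610)=1.5687; B=V−Δ·S=-60.4831
Node (0,0) S=73.0000: V=(p*·88.3864+(1−p*)·35.3870)/1.16=60.5940; Δ=(88.3864−35.3870)/(94.9000−64.9700)=1.7708; B=V−Δ·S=-68.6730
Check: Δ(0,0)·S0 + B(0,0) = 60.5940 = V0.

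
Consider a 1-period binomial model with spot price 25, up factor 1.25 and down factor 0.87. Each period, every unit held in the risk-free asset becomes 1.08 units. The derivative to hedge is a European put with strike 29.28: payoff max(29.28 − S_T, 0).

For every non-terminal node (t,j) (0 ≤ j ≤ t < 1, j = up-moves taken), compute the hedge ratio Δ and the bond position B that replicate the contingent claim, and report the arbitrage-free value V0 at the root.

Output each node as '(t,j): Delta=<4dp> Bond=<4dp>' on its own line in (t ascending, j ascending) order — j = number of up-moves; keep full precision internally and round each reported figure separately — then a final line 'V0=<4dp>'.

No-arbitrage ⇒ martingale measure with p* = (R−d)/(u−d) = 0.5526.
At expiry t=1: V(1,0)=7.5300, V(1,1)=0.0000
Node (0,0) S=25.0000: V=(p*·0.0000+(1−p*)·7.5300)/1.08=3.1192; Δ=(0.0000−7.5300)/(31.2500−21.7500)=-0.7926; B=V−Δ·S=22.9349
Self-financing check: at every node Δ·S+B equals the discounted successor values.

(0,0): Delta=-0.7926 Bond=22.9349
V0=3.1192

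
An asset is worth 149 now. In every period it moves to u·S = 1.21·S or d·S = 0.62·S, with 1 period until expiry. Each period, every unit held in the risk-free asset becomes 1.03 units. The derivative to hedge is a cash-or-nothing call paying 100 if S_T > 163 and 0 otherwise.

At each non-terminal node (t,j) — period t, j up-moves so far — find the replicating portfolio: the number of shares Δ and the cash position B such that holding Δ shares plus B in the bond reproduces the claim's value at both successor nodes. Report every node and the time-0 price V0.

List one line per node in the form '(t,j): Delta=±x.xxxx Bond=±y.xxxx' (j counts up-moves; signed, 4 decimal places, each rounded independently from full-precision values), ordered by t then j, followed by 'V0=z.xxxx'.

(0,0): Delta=1.1375 Bond=-102.0240
V0=67.4675

Risk-neutral probability p* = (R−d)/(u−d) = (1.03−0.62)/(1.21−0.62) = 0.6949.
Terminal payoffs: V(1,0)=0.0000, V(1,1)=100.0000
  t=0,j=0: stock 149.0000 → up 180.2900 (V=100.0000), down 92.3800 (V=0.0000). Price 67.4675; hedge Δ=1.1375, bond B=-102.0240.
Each (Δ,B) replicates both successor values, so the strategy is self-financing and V0 is arbitrage-free.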